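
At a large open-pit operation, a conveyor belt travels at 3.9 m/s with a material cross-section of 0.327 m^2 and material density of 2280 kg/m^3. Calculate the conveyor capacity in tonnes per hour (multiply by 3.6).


10467.6624 t/h

Volumetric flow = speed * area
= 3.9 * 0.327 = 1.2753 m^3/s
Mass flow = volumetric * density
= 1.2753 * 2280 = 2907.684 kg/s
Convert to t/h: multiply by 3.6
Capacity = 2907.684 * 3.6
= 10467.6624 t/h


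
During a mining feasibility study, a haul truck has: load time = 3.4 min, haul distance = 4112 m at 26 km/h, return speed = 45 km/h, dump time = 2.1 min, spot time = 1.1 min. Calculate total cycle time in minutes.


Convert haul speed to m/min: 26 * 1000/60 = 433.3333333 m/min
Haul time = 4112 / 433.3333333 = 9.489230769 min
Convert return speed to m/min: 45 * 1000/60 = 750 m/min
Return time = 4112 / 750 = 5.482666667 min
Total cycle time:
= 3.4 + 9.489230769 + 2.1 + 5.482666667 + 1.1
= 21.5719 min

21.5719 min


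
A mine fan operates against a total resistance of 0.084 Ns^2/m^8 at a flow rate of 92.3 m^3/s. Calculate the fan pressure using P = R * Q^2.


715.6204 Pa

Compute Q^2:
Q^2 = 92.3^2 = 8519.29
Compute pressure:
P = R * Q^2 = 0.084 * 8519.29
= 715.6204 Pa


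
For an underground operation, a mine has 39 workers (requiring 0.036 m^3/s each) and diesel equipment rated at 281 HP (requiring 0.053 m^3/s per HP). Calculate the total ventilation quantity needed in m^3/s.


16.297 m^3/s

Airflow for workers:
Q_people = 39 * 0.036 = 1.404 m^3/s
Airflow for diesel equipment:
Q_diesel = 281 * 0.053 = 14.893 m^3/s
Total ventilation:
Q_total = 1.404 + 14.893
= 16.297 m^3/s


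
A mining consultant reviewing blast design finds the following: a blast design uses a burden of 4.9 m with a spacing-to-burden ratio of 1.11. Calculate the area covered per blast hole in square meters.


First, find the spacing:
Spacing = burden * ratio = 4.9 * 1.11
= 5.439 m
Then, calculate the area:
Area = burden * spacing = 4.9 * 5.439
= 26.6511 m^2

26.6511 m^2


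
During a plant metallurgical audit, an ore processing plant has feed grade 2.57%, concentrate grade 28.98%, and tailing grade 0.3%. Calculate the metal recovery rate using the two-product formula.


Using the two-product formula:
R = 100 * c * (f - t) / (f * (c - t))
Numerator = 100 * 28.98 * (2.57 - 0.3)
= 100 * 28.98 * 2.27
= 6578.46
Denominator = 2.57 * (28.98 - 0.3)
= 2.57 * 28.68
= 73.7076
R = 6578.46 / 73.7076
= 89.2508%

89.2508%


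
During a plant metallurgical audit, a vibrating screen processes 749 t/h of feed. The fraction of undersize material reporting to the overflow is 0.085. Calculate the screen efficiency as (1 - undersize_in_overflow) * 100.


91.5%

Screen efficiency = (1 - fraction of undersize in overflow) * 100
= (1 - 0.085) * 100
= 0.915 * 100
= 91.5%


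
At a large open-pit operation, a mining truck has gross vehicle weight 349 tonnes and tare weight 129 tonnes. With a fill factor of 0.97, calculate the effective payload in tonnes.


Maximum payload = gross - tare
= 349 - 129 = 220 tonnes
Effective payload = max payload * fill factor
= 220 * 0.97
= 213.4 tonnes

213.4 tonnes


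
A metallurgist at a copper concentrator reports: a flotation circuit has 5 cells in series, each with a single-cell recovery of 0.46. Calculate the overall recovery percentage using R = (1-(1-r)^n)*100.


95.4083%

Complement of single-cell recovery:
1 - r = 1 - 0.46 = 0.54
Raise to power n:
(1 - r)^5 = 0.54^5 = 0.0459165024
Overall recovery:
R = (1 - 0.0459165024) * 100
= 95.4083%


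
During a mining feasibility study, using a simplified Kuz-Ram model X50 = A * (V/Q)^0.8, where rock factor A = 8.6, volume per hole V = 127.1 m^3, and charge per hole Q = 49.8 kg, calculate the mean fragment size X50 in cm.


18.1983 cm

Compute V/Q:
V/Q = 127.1 / 49.8 = 2.552208835
Raise to the power 0.8:
(V/Q)^0.8 = 2.552208835^0.8 = 2.116084306
Multiply by A:
X50 = 8.6 * 2.116084306
= 18.1983 cm


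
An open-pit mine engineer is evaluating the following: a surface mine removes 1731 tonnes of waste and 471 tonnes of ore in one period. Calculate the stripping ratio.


3.6752

Stripping ratio = waste tonnage / ore tonnage
= 1731 / 471
= 3.6752


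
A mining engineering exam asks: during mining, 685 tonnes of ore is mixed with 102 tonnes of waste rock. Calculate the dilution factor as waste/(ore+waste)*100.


Total material = ore + waste
= 685 + 102 = 787 tonnes
Dilution = waste / total * 100
= 102 / 787 * 100
= 0.1296060991 * 100
= 12.9606%

12.9606%


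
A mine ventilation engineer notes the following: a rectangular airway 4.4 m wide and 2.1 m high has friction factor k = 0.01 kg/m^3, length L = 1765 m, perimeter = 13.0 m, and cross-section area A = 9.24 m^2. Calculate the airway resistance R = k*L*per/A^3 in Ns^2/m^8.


0.2909 Ns^2/m^8

Compute the numerator:
k * L * per = 0.01 * 1765 * 13.0
= 229.45
Compute the denominator:
A^3 = 9.24^3 = 788.889024
Resistance:
R = 229.45 / 788.889024
= 0.2909 Ns^2/m^8


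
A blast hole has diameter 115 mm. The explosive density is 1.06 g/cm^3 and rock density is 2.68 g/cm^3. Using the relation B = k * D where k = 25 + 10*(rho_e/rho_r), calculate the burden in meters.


First, compute k:
rho_e / rho_r = 1.06 / 2.68 = 0.3955223881
k = 25 + 10 * 0.3955223881 = 28.95522388
Then, compute burden:
B = k * D / 1000 = 28.95522388 * 115 / 1000
= 3329.850746 / 1000
= 3.3299 m

3.3299 m


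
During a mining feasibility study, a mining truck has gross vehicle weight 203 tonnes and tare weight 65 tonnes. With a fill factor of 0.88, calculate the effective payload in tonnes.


121.44 tonnes

Maximum payload = gross - tare
= 203 - 65 = 138 tonnes
Effective payload = max payload * fill factor
= 138 * 0.88
= 121.44 tonnes


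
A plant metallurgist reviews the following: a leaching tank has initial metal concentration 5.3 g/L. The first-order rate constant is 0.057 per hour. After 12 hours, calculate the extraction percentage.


49.5405%

Compute the exponent:
-k * t = -0.057 * 12 = -0.684
Remaining concentration:
C = 5.3 * exp(-0.684)
= 5.3 * 0.5045945719
= 2.674351231 g/L
Extracted = 5.3 - 2.674351231 = 2.625648769 g/L
Extraction % = 2.625648769 / 5.3 * 100
= 49.5405%


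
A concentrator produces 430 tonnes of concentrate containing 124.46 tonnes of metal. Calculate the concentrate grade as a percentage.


Grade = (metal in concentrate / concentrate mass) * 100
= (124.46 / 430) * 100
= 0.2894418605 * 100
= 28.9442%

28.9442%


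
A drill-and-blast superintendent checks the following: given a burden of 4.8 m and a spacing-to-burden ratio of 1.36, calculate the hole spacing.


6.528 m

Spacing = burden * ratio
= 4.8 * 1.36
= 6.528 m


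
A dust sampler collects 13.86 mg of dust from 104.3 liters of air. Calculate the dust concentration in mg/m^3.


132.8859 mg/m^3

Convert liters to m^3: 1 m^3 = 1000 L
Concentration = mass / volume * 1000
= 13.86 / 104.3 * 1000
= 0.132885906 * 1000
= 132.8859 mg/m^3


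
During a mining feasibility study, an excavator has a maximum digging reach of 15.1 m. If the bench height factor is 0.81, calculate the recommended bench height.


12.231 m

Bench height = reach * factor
= 15.1 * 0.81
= 12.231 m


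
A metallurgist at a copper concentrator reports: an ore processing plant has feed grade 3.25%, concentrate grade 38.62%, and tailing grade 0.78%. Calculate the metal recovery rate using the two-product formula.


Using the two-product formula:
R = 100 * c * (f - t) / (f * (c - t))
Numerator = 100 * 38.62 * (3.25 - 0.78)
= 100 * 38.62 * 2.47
= 9539.14
Denominator = 3.25 * (38.62 - 0.78)
= 3.25 * 37.84
= 122.98
R = 9539.14 / 122.98
= 77.5666%

77.5666%


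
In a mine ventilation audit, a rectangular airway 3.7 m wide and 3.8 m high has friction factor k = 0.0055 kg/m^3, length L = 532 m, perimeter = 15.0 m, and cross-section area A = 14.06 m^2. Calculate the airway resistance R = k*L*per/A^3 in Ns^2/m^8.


0.0158 Ns^2/m^8

Compute the numerator:
k * L * per = 0.0055 * 532 * 15.0
= 43.89
Compute the denominator:
A^3 = 14.06^3 = 2779.431416
Resistance:
R = 43.89 / 2779.431416
= 0.0158 Ns^2/m^8


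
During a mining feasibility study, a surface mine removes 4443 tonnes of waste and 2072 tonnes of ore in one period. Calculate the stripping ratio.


2.1443

Stripping ratio = waste tonnage / ore tonnage
= 4443 / 2072
= 2.1443


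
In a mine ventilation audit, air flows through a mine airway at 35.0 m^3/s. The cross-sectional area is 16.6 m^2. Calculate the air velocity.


Velocity = flow rate / cross-sectional area
= 35.0 / 16.6
= 2.1084 m/s

2.1084 m/s


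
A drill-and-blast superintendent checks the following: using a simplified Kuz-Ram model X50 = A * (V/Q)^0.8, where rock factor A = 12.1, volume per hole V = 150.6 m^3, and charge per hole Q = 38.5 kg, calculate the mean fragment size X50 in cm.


36.031 cm

Compute V/Q:
V/Q = 150.6 / 38.5 = 3.911688312
Raise to the power 0.8:
(V/Q)^0.8 = 3.911688312^0.8 = 2.977771671
Multiply by A:
X50 = 12.1 * 2.977771671
= 36.031 cm


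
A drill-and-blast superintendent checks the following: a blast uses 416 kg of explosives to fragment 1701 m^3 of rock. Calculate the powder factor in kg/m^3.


Powder factor = explosive mass / rock volume
= 416 / 1701
= 0.2446 kg/m^3

0.2446 kg/m^3


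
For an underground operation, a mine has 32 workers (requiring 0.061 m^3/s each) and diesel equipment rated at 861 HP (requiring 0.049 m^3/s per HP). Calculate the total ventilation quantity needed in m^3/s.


Airflow for workers:
Q_people = 32 * 0.061 = 1.952 m^3/s
Airflow for diesel equipment:
Q_diesel = 861 * 0.049 = 42.189 m^3/s
Total ventilation:
Q_total = 1.952 + 42.189
= 44.141 m^3/s

44.141 m^3/s


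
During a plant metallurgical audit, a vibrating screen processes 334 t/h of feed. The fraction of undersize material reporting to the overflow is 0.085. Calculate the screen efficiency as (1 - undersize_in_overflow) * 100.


Screen efficiency = (1 - fraction of undersize in overflow) * 100
= (1 - 0.085) * 100
= 0.915 * 100
= 91.5%

91.5%


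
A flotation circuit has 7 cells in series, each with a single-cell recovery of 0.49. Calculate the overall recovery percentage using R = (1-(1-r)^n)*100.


99.1026%

Complement of single-cell recovery:
1 - r = 1 - 0.49 = 0.51
Raise to power n:
(1 - r)^7 = 0.51^7 = 0.008974106779
Overall recovery:
R = (1 - 0.008974106779) * 100
= 99.1026%


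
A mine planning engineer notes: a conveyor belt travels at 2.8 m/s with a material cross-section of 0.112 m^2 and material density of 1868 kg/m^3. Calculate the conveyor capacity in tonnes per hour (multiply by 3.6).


2108.8973 t/h

Volumetric flow = speed * area
= 2.8 * 0.112 = 0.3136 m^3/s
Mass flow = volumetric * density
= 0.3136 * 1868 = 585.8048 kg/s
Convert to t/h: multiply by 3.6
Capacity = 585.8048 * 3.6
= 2108.8973 t/h


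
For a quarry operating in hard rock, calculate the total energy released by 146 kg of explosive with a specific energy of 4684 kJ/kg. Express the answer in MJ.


683.864 MJ

Energy = mass * specific_energy / 1000
= 146 * 4684 / 1000
= 683864 / 1000
= 683.864 MJ


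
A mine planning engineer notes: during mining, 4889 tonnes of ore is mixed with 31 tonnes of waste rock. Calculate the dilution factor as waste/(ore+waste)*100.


Total material = ore + waste
= 4889 + 31 = 4920 tonnes
Dilution = waste / total * 100
= 31 / 4920 * 100
= 0.006300813008 * 100
= 0.6301%

0.6301%


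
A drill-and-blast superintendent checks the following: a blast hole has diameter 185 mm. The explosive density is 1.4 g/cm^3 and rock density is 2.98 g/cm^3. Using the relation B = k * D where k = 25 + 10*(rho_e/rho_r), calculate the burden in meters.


First, compute k:
rho_e / rho_r = 1.4 / 2.98 = 0.4697986577
k = 25 + 10 * 0.4697986577 = 29.69798658
Then, compute burden:
B = k * D / 1000 = 29.69798658 * 185 / 1000
= 5494.127517 / 1000
= 5.4941 m

5.4941 m


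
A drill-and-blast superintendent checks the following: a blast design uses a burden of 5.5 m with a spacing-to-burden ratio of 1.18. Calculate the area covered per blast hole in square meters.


First, find the spacing:
Spacing = burden * ratio = 5.5 * 1.18
= 6.49 m
Then, calculate the area:
Area = burden * spacing = 5.5 * 6.49
= 35.695 m^2

35.695 m^2


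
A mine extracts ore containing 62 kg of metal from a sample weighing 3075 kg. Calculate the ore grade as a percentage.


2.0163%

Ore grade = (metal mass / ore mass) * 100
= (62 / 3075) * 100
= 0.02016260163 * 100
= 2.0163%


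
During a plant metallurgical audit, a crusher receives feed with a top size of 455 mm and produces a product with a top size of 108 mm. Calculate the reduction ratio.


4.213

Reduction ratio = feed size / product size
= 455 / 108
= 4.213


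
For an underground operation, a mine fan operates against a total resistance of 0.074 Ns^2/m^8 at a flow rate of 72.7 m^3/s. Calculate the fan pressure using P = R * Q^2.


391.1115 Pa

Compute Q^2:
Q^2 = 72.7^2 = 5285.29
Compute pressure:
P = R * Q^2 = 0.074 * 5285.29
= 391.1115 Pa


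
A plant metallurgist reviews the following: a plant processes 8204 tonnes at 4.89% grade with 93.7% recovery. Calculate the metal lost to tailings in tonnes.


25.2741 tonnes

Total metal in feed:
= 8204 * 4.89 / 100 = 401.1756 tonnes
Metal recovered:
= 401.1756 * 93.7 / 100 = 375.9015372 tonnes
Metal lost to tailings:
= 401.1756 - 375.9015372
= 25.2741 tonnes


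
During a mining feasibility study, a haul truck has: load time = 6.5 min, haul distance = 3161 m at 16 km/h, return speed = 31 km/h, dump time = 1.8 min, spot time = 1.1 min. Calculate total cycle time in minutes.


Convert haul speed to m/min: 16 * 1000/60 = 266.6666667 m/min
Haul time = 3161 / 266.6666667 = 11.85375 min
Convert return speed to m/min: 31 * 1000/60 = 516.6666667 m/min
Return time = 3161 / 516.6666667 = 6.118064516 min
Total cycle time:
= 6.5 + 11.85375 + 1.8 + 6.118064516 + 1.1
= 27.3718 min

27.3718 min


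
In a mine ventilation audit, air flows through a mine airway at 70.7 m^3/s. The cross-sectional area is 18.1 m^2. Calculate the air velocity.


Velocity = flow rate / cross-sectional area
= 70.7 / 18.1
= 3.9061 m/s

3.9061 m/s


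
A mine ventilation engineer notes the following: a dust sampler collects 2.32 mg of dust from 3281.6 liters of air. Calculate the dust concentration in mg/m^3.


Convert liters to m^3: 1 m^3 = 1000 L
Concentration = mass / volume * 1000
= 2.32 / 3281.6 * 1000
= 0.0007069722087 * 1000
= 0.707 mg/m^3

0.707 mg/m^3


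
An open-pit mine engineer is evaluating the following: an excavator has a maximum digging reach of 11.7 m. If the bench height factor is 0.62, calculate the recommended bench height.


Bench height = reach * factor
= 11.7 * 0.62
= 7.254 m

7.254 m


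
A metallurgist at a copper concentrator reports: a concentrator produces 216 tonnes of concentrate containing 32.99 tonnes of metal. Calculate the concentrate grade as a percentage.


15.2731%

Grade = (metal in concentrate / concentrate mass) * 100
= (32.99 / 216) * 100
= 0.1527314815 * 100
= 15.2731%


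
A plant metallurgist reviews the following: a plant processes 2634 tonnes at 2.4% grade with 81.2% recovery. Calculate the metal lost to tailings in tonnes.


11.8846 tonnes

Total metal in feed:
= 2634 * 2.4 / 100 = 63.216 tonnes
Metal recovered:
= 63.216 * 81.2 / 100 = 51.331392 tonnes
Metal lost to tailings:
= 63.216 - 51.331392
= 11.8846 tonnes


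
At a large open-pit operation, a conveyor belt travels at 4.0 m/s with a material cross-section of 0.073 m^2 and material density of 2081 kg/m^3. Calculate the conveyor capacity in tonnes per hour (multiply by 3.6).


2187.5472 t/h

Volumetric flow = speed * area
= 4.0 * 0.073 = 0.292 m^3/s
Mass flow = volumetric * density
= 0.292 * 2081 = 607.652 kg/s
Convert to t/h: multiply by 3.6
Capacity = 607.652 * 3.6
= 2187.5472 t/h


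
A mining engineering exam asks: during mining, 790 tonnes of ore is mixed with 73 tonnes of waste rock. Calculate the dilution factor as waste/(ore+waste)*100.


8.4589%

Total material = ore + waste
= 790 + 73 = 863 tonnes
Dilution = waste / total * 100
= 73 / 863 * 100
= 0.08458864426 * 100
= 8.4589%


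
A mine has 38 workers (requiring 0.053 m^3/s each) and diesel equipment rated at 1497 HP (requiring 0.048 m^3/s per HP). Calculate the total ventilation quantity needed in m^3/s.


73.87 m^3/s

Airflow for workers:
Q_people = 38 * 0.053 = 2.014 m^3/s
Airflow for diesel equipment:
Q_diesel = 1497 * 0.048 = 71.856 m^3/s
Total ventilation:
Q_total = 2.014 + 71.856
= 73.87 m^3/s


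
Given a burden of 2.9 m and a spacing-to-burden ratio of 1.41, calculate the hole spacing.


4.089 m

Spacing = burden * ratio
= 2.9 * 1.41
= 4.089 m


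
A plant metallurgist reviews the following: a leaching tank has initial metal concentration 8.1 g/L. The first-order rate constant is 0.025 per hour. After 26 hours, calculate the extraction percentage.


Compute the exponent:
-k * t = -0.025 * 26 = -0.65
Remaining concentration:
C = 8.1 * exp(-0.65)
= 8.1 * 0.5220457768
= 4.228570792 g/L
Extracted = 8.1 - 4.228570792 = 3.871429208 g/L
Extraction % = 3.871429208 / 8.1 * 100
= 47.7954%

47.7954%


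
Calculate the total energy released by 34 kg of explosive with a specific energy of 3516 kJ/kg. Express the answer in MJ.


Energy = mass * specific_energy / 1000
= 34 * 3516 / 1000
= 119544 / 1000
= 119.544 MJ

119.544 MJ


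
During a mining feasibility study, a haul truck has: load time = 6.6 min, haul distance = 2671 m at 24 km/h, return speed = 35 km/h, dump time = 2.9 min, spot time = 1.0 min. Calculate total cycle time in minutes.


Convert haul speed to m/min: 24 * 1000/60 = 400 m/min
Haul time = 2671 / 400 = 6.6775 min
Convert return speed to m/min: 35 * 1000/60 = 583.3333333 m/min
Return time = 2671 / 583.3333333 = 4.578857143 min
Total cycle time:
= 6.6 + 6.6775 + 2.9 + 4.578857143 + 1.0
= 21.7564 min

21.7564 min


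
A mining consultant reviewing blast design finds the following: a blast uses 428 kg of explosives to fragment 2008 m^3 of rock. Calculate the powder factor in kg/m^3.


0.2131 kg/m^3

Powder factor = explosive mass / rock volume
= 428 / 2008
= 0.2131 kg/m^3


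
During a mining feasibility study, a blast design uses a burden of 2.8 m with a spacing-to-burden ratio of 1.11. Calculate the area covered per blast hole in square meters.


8.7024 m^2

First, find the spacing:
Spacing = burden * ratio = 2.8 * 1.11
= 3.108 m
Then, calculate the area:
Area = burden * spacing = 2.8 * 3.108
= 8.7024 m^2


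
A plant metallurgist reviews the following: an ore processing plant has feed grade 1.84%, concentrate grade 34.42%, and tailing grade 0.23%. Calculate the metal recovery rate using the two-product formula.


Using the two-product formula:
R = 100 * c * (f - t) / (f * (c - t))
Numerator = 100 * 34.42 * (1.84 - 0.23)
= 100 * 34.42 * 1.61
= 5541.62
Denominator = 1.84 * (34.42 - 0.23)
= 1.84 * 34.19
= 62.9096
R = 5541.62 / 62.9096
= 88.0886%

88.0886%


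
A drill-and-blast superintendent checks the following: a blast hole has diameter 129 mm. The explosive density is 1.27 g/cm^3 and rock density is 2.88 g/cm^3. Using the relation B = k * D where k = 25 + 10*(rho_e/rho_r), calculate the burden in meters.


First, compute k:
rho_e / rho_r = 1.27 / 2.88 = 0.4409722222
k = 25 + 10 * 0.4409722222 = 29.40972222
Then, compute burden:
B = k * D / 1000 = 29.40972222 * 129 / 1000
= 3793.854167 / 1000
= 3.7939 m

3.7939 m


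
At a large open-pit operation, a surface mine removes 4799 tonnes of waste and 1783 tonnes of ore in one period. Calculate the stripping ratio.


2.6915

Stripping ratio = waste tonnage / ore tonnage
= 4799 / 1783
= 2.6915


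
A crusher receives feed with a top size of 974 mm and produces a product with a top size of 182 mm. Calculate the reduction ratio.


Reduction ratio = feed size / product size
= 974 / 182
= 5.3516

5.3516


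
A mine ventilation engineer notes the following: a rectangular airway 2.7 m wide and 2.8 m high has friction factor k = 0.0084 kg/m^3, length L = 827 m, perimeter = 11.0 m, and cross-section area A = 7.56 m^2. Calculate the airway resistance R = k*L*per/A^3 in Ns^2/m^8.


0.1769 Ns^2/m^8

Compute the numerator:
k * L * per = 0.0084 * 827 * 11.0
= 76.4148
Compute the denominator:
A^3 = 7.56^3 = 432.081216
Resistance:
R = 76.4148 / 432.081216
= 0.1769 Ns^2/m^8


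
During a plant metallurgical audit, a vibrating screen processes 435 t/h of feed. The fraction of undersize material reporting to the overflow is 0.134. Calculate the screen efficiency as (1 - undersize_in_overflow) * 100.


Screen efficiency = (1 - fraction of undersize in overflow) * 100
= (1 - 0.134) * 100
= 0.866 * 100
= 86.6%

86.6%


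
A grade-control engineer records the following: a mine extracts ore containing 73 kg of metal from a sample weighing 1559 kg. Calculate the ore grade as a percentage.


4.6825%

Ore grade = (metal mass / ore mass) * 100
= (73 / 1559) * 100
= 0.04682488775 * 100
= 4.6825%


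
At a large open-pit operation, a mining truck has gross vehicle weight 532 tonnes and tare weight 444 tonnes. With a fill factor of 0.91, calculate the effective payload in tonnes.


80.08 tonnes

Maximum payload = gross - tare
= 532 - 444 = 88 tonnes
Effective payload = max payload * fill factor
= 88 * 0.91
= 80.08 tonnes


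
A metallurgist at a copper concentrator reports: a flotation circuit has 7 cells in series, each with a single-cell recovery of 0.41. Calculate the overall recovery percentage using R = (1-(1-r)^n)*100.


Complement of single-cell recovery:
1 - r = 1 - 0.41 = 0.59
Raise to power n:
(1 - r)^7 = 0.59^7 = 0.02488651485
Overall recovery:
R = (1 - 0.02488651485) * 100
= 97.5113%

97.5113%


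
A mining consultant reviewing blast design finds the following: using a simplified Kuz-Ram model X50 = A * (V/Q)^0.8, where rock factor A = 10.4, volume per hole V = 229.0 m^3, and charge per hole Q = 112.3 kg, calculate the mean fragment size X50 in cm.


Compute V/Q:
V/Q = 229.0 / 112.3 = 2.039180766
Raise to the power 0.8:
(V/Q)^0.8 = 2.039180766^0.8 = 1.768335155
Multiply by A:
X50 = 10.4 * 1.768335155
= 18.3907 cm

18.3907 cm


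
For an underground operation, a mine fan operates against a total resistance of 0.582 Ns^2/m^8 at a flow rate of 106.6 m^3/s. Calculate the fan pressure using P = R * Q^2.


Compute Q^2:
Q^2 = 106.6^2 = 11363.56
Compute pressure:
P = R * Q^2 = 0.582 * 11363.56
= 6613.5919 Pa

6613.5919 Pa


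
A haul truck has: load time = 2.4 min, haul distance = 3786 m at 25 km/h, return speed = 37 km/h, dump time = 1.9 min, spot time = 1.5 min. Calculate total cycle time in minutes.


Convert haul speed to m/min: 25 * 1000/60 = 416.6666667 m/min
Haul time = 3786 / 416.6666667 = 9.0864 min
Convert return speed to m/min: 37 * 1000/60 = 616.6666667 m/min
Return time = 3786 / 616.6666667 = 6.139459459 min
Total cycle time:
= 2.4 + 9.0864 + 1.9 + 6.139459459 + 1.5
= 21.0259 min

21.0259 min


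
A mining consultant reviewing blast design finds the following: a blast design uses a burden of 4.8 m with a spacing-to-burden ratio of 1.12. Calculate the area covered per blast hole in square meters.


First, find the spacing:
Spacing = burden * ratio = 4.8 * 1.12
= 5.376 m
Then, calculate the area:
Area = burden * spacing = 4.8 * 5.376
= 25.8048 m^2

25.8048 m^2


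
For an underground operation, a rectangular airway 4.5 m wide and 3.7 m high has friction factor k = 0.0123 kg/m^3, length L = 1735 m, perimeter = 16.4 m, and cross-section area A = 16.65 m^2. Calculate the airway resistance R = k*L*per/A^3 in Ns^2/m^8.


0.0758 Ns^2/m^8

Compute the numerator:
k * L * per = 0.0123 * 1735 * 16.4
= 349.9842
Compute the denominator:
A^3 = 16.65^3 = 4615.754625
Resistance:
R = 349.9842 / 4615.754625
= 0.0758 Ns^2/m^8


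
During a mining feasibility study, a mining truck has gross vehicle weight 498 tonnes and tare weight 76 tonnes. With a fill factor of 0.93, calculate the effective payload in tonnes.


392.46 tonnes

Maximum payload = gross - tare
= 498 - 76 = 422 tonnes
Effective payload = max payload * fill factor
= 422 * 0.93
= 392.46 tonnes


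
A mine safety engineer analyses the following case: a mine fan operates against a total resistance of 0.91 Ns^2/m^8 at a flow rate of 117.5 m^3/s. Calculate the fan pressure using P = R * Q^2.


12563.6875 Pa

Compute Q^2:
Q^2 = 117.5^2 = 13806.25
Compute pressure:
P = R * Q^2 = 0.91 * 13806.25
= 12563.6875 Pa


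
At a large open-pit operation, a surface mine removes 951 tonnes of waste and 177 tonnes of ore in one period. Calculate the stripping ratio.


Stripping ratio = waste tonnage / ore tonnage
= 951 / 177
= 5.3729

5.3729


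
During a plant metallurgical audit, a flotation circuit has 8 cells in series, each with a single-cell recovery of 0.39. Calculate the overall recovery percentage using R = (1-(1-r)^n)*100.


98.0829%

Complement of single-cell recovery:
1 - r = 1 - 0.39 = 0.61
Raise to power n:
(1 - r)^8 = 0.61^8 = 0.0191707313
Overall recovery:
R = (1 - 0.0191707313) * 100
= 98.0829%


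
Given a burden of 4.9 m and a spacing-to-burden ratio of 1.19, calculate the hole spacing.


5.831 m

Spacing = burden * ratio
= 4.9 * 1.19
= 5.831 m


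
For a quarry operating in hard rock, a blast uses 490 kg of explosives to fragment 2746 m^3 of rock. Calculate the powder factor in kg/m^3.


Powder factor = explosive mass / rock volume
= 490 / 2746
= 0.1784 kg/m^3

0.1784 kg/m^3


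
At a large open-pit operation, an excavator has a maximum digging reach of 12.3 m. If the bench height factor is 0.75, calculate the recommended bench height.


9.225 m

Bench height = reach * factor
= 12.3 * 0.75
= 9.225 m


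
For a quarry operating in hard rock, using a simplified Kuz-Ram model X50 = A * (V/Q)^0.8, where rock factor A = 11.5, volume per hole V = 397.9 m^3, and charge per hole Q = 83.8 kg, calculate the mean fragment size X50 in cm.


Compute V/Q:
V/Q = 397.9 / 83.8 = 4.748210024
Raise to the power 0.8:
(V/Q)^0.8 = 4.748210024^0.8 = 3.477154086
Multiply by A:
X50 = 11.5 * 3.477154086
= 39.9873 cm

39.9873 cm


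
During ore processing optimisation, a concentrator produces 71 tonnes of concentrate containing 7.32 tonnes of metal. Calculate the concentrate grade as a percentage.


Grade = (metal in concentrate / concentrate mass) * 100
= (7.32 / 71) * 100
= 0.1030985915 * 100
= 10.3099%

10.3099%


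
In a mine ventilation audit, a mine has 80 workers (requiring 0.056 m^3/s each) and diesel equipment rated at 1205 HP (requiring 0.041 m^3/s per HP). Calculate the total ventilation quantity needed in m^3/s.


Airflow for workers:
Q_people = 80 * 0.056 = 4.48 m^3/s
Airflow for diesel equipment:
Q_diesel = 1205 * 0.041 = 49.405 m^3/s
Total ventilation:
Q_total = 4.48 + 49.405
= 53.885 m^3/s

53.885 m^3/s


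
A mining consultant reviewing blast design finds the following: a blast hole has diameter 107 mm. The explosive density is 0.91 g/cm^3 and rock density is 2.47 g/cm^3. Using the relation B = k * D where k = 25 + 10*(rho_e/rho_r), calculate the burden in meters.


First, compute k:
rho_e / rho_r = 0.91 / 2.47 = 0.3684210526
k = 25 + 10 * 0.3684210526 = 28.68421053
Then, compute burden:
B = k * D / 1000 = 28.68421053 * 107 / 1000
= 3069.210526 / 1000
= 3.0692 m

3.0692 m


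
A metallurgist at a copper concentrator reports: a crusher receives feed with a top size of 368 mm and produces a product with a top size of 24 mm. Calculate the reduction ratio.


15.3333

Reduction ratio = feed size / product size
= 368 / 24
= 15.3333


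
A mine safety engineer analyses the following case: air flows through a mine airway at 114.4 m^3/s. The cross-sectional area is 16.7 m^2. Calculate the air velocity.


6.8503 m/s

Velocity = flow rate / cross-sectional area
= 114.4 / 16.7
= 6.8503 m/s


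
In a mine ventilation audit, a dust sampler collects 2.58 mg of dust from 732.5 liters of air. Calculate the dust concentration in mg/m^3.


3.5222 mg/m^3

Convert liters to m^3: 1 m^3 = 1000 L
Concentration = mass / volume * 1000
= 2.58 / 732.5 * 1000
= 0.0035221843 * 1000
= 3.5222 mg/m^3


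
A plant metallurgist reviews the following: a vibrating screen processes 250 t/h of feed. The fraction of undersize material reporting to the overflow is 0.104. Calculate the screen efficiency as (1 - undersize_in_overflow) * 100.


Screen efficiency = (1 - fraction of undersize in overflow) * 100
= (1 - 0.104) * 100
= 0.896 * 100
= 89.6%

89.6%


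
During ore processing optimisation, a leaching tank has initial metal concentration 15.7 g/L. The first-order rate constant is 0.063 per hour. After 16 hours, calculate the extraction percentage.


63.5052%

Compute the exponent:
-k * t = -0.063 * 16 = -1.008
Remaining concentration:
C = 15.7 * exp(-1.008)
= 15.7 * 0.3649481465
= 5.729685899 g/L
Extracted = 15.7 - 5.729685899 = 9.970314101 g/L
Extraction % = 9.970314101 / 15.7 * 100
= 63.5052%


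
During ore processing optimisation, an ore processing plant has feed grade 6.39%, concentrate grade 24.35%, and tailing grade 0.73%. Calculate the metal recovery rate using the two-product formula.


Using the two-product formula:
R = 100 * c * (f - t) / (f * (c - t))
Numerator = 100 * 24.35 * (6.39 - 0.73)
= 100 * 24.35 * 5.66
= 13782.1
Denominator = 6.39 * (24.35 - 0.73)
= 6.39 * 23.62
= 150.9318
R = 13782.1 / 150.9318
= 91.3134%

91.3134%


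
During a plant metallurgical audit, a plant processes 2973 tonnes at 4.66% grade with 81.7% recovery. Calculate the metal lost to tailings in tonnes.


25.3531 tonnes

Total metal in feed:
= 2973 * 4.66 / 100 = 138.5418 tonnes
Metal recovered:
= 138.5418 * 81.7 / 100 = 113.1886506 tonnes
Metal lost to tailings:
= 138.5418 - 113.1886506
= 25.3531 tonnes


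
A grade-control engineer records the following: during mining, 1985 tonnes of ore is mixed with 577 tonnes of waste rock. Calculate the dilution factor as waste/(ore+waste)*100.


22.5215%

Total material = ore + waste
= 1985 + 577 = 2562 tonnes
Dilution = waste / total * 100
= 577 / 2562 * 100
= 0.225214676 * 100
= 22.5215%


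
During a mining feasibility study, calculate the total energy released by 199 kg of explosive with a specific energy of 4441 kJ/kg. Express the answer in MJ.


Energy = mass * specific_energy / 1000
= 199 * 4441 / 1000
= 883759 / 1000
= 883.759 MJ

883.759 MJ


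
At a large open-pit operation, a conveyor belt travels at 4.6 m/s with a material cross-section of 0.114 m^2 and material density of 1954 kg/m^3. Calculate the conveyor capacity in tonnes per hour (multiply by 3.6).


Volumetric flow = speed * area
= 4.6 * 0.114 = 0.5244 m^3/s
Mass flow = volumetric * density
= 0.5244 * 1954 = 1024.6776 kg/s
Convert to t/h: multiply by 3.6
Capacity = 1024.6776 * 3.6
= 3688.8394 t/h

3688.8394 t/h


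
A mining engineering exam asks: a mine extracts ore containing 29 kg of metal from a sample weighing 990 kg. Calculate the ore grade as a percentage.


2.9293%

Ore grade = (metal mass / ore mass) * 100
= (29 / 990) * 100
= 0.02929292929 * 100
= 2.9293%


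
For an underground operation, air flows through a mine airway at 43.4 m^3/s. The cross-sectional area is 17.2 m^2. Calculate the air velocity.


Velocity = flow rate / cross-sectional area
= 43.4 / 17.2
= 2.5233 m/s

2.5233 m/s


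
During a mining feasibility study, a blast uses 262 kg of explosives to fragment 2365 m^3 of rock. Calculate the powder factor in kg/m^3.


0.1108 kg/m^3

Powder factor = explosive mass / rock volume
= 262 / 2365
= 0.1108 kg/m^3


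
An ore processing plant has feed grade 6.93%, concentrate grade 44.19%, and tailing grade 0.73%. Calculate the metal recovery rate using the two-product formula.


90.9689%

Using the two-product formula:
R = 100 * c * (f - t) / (f * (c - t))
Numerator = 100 * 44.19 * (6.93 - 0.73)
= 100 * 44.19 * 6.2
= 27397.8
Denominator = 6.93 * (44.19 - 0.73)
= 6.93 * 43.46
= 301.1778
R = 27397.8 / 301.1778
= 90.9689%


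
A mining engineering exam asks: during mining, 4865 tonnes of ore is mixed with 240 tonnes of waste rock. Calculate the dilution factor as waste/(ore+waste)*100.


4.7013%

Total material = ore + waste
= 4865 + 240 = 5105 tonnes
Dilution = waste / total * 100
= 240 / 5105 * 100
= 0.04701273262 * 100
= 4.7013%


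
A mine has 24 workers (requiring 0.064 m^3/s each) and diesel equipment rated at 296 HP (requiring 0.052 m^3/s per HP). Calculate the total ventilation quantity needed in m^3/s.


Airflow for workers:
Q_people = 24 * 0.064 = 1.536 m^3/s
Airflow for diesel equipment:
Q_diesel = 296 * 0.052 = 15.392 m^3/s
Total ventilation:
Q_total = 1.536 + 15.392
= 16.928 m^3/s

16.928 m^3/s


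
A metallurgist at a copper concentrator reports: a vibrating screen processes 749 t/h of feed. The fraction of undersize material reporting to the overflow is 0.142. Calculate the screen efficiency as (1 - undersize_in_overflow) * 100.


Screen efficiency = (1 - fraction of undersize in overflow) * 100
= (1 - 0.142) * 100
= 0.858 * 100
= 85.8%

85.8%


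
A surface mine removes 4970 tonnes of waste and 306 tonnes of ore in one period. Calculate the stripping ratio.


16.2418

Stripping ratio = waste tonnage / ore tonnage
= 4970 / 306
= 16.2418


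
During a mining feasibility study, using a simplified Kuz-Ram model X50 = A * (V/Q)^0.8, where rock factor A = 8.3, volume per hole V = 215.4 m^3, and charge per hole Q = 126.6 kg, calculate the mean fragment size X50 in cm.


12.6978 cm

Compute V/Q:
V/Q = 215.4 / 126.6 = 1.701421801
Raise to the power 0.8:
(V/Q)^0.8 = 1.701421801^0.8 = 1.52985262
Multiply by A:
X50 = 8.3 * 1.52985262
= 12.6978 cm


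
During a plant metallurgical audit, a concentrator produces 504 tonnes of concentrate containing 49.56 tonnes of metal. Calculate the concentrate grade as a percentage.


Grade = (metal in concentrate / concentrate mass) * 100
= (49.56 / 504) * 100
= 0.09833333333 * 100
= 9.8333%

9.8333%


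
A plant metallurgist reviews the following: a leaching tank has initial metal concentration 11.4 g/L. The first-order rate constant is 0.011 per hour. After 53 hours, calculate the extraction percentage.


44.1779%

Compute the exponent:
-k * t = -0.011 * 53 = -0.583
Remaining concentration:
C = 11.4 * exp(-0.583)
= 11.4 * 0.5582211885
= 6.363721549 g/L
Extracted = 11.4 - 6.363721549 = 5.036278451 g/L
Extraction % = 5.036278451 / 11.4 * 100
= 44.1779%


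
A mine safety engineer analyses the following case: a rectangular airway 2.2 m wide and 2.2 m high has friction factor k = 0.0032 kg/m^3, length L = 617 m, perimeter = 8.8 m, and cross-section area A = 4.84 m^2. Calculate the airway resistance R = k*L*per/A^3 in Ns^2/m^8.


Compute the numerator:
k * L * per = 0.0032 * 617 * 8.8
= 17.37472
Compute the denominator:
A^3 = 4.84^3 = 113.379904
Resistance:
R = 17.37472 / 113.379904
= 0.1532 Ns^2/m^8

0.1532 Ns^2/m^8


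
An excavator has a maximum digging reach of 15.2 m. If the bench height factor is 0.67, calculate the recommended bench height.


10.184 m

Bench height = reach * factor
= 15.2 * 0.67
= 10.184 m


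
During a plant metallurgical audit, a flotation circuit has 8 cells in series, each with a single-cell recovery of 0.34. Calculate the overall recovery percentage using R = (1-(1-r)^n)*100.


Complement of single-cell recovery:
1 - r = 1 - 0.34 = 0.66
Raise to power n:
(1 - r)^8 = 0.66^8 = 0.03600406063
Overall recovery:
R = (1 - 0.03600406063) * 100
= 96.3996%

96.3996%


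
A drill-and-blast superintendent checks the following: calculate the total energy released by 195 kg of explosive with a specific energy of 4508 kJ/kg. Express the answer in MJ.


879.06 MJ

Energy = mass * specific_energy / 1000
= 195 * 4508 / 1000
= 879060 / 1000
= 879.06 MJ


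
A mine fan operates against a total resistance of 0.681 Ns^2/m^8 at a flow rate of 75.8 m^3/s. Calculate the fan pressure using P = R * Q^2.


Compute Q^2:
Q^2 = 75.8^2 = 5745.64
Compute pressure:
P = R * Q^2 = 0.681 * 5745.64
= 3912.7808 Pa

3912.7808 Pa


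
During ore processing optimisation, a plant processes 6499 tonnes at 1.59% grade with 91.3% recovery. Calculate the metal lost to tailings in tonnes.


Total metal in feed:
= 6499 * 1.59 / 100 = 103.3341 tonnes
Metal recovered:
= 103.3341 * 91.3 / 100 = 94.3440333 tonnes
Metal lost to tailings:
= 103.3341 - 94.3440333
= 8.9901 tonnes

8.9901 tonnes


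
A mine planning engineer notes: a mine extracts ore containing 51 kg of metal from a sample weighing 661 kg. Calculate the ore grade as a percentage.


Ore grade = (metal mass / ore mass) * 100
= (51 / 661) * 100
= 0.07715582451 * 100
= 7.7156%

7.7156%


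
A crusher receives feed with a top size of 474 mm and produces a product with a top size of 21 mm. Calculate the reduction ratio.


Reduction ratio = feed size / product size
= 474 / 21
= 22.5714

22.5714


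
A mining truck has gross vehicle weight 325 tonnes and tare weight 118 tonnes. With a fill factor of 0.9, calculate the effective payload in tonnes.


Maximum payload = gross - tare
= 325 - 118 = 207 tonnes
Effective payload = max payload * fill factor
= 207 * 0.9
= 186.3 tonnes

186.3 tonnes


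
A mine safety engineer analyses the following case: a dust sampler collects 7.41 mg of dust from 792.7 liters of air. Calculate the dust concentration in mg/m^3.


9.3478 mg/m^3

Convert liters to m^3: 1 m^3 = 1000 L
Concentration = mass / volume * 1000
= 7.41 / 792.7 * 1000
= 0.009347798663 * 1000
= 9.3478 mg/m^3


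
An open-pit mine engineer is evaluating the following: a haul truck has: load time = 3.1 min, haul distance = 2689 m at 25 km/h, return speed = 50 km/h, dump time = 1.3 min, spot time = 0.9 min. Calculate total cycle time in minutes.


Convert haul speed to m/min: 25 * 1000/60 = 416.6666667 m/min
Haul time = 2689 / 416.6666667 = 6.4536 min
Convert return speed to m/min: 50 * 1000/60 = 833.3333333 m/min
Return time = 2689 / 833.3333333 = 3.2268 min
Total cycle time:
= 3.1 + 6.4536 + 1.3 + 3.2268 + 0.9
= 14.9804 min

14.9804 min


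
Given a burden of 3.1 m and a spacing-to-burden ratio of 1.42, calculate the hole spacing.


4.402 m

Spacing = burden * ratio
= 3.1 * 1.42
= 4.402 m


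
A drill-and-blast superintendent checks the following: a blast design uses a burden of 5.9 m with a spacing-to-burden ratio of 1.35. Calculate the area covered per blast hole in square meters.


First, find the spacing:
Spacing = burden * ratio = 5.9 * 1.35
= 7.965 m
Then, calculate the area:
Area = burden * spacing = 5.9 * 7.965
= 46.9935 m^2

46.9935 m^2


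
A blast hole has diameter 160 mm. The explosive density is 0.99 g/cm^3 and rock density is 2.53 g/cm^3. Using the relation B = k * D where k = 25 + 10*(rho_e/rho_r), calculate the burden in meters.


First, compute k:
rho_e / rho_r = 0.99 / 2.53 = 0.3913043478
k = 25 + 10 * 0.3913043478 = 28.91304348
Then, compute burden:
B = k * D / 1000 = 28.91304348 * 160 / 1000
= 4626.086957 / 1000
= 4.6261 m

4.6261 m


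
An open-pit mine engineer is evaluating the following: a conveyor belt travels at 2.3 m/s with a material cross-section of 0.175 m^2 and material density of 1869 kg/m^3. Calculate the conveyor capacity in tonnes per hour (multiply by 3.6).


2708.181 t/h

Volumetric flow = speed * area
= 2.3 * 0.175 = 0.4025 m^3/s
Mass flow = volumetric * density
= 0.4025 * 1869 = 752.2725 kg/s
Convert to t/h: multiply by 3.6
Capacity = 752.2725 * 3.6
= 2708.181 t/h


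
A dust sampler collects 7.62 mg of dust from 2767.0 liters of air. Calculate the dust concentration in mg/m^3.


Convert liters to m^3: 1 m^3 = 1000 L
Concentration = mass / volume * 1000
= 7.62 / 2767.0 * 1000
= 0.002753885074 * 1000
= 2.7539 mg/m^3

2.7539 mg/m^3


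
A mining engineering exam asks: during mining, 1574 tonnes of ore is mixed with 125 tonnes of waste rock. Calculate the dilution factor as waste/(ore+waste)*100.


Total material = ore + waste
= 1574 + 125 = 1699 tonnes
Dilution = waste / total * 100
= 125 / 1699 * 100
= 0.07357268982 * 100
= 7.3573%

7.3573%
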